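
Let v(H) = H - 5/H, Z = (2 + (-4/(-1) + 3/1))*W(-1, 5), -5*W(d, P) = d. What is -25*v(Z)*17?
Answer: 3740/9 ≈ 415.56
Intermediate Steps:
W(d, P) = -d/5
Z = 9/5 (Z = (2 + (-4/(-1) + 3/1))*(-⅕*(-1)) = (2 + (-4*(-1) + 3*1))*(⅕) = (2 + (4 + 3))*(⅕) = (2 + 7)*(⅕) = 9*(⅕) = 9/5 ≈ 1.8000)
-25*v(Z)*17 = -25*(9/5 - 5/9/5)*17 = -25*(9/5 - 5*5/9)*17 = -25*(9/5 - 25/9)*17 = -25*(-44/45)*17 = (220/9)*17 = 3740/9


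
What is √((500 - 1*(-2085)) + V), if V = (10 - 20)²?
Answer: √2685 ≈ 51.817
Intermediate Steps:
V = 100 (V = (-10)² = 100)
√((500 - 1*(-2085)) + V) = √((500 - 1*(-2085)) + 100) = √((500 + 2085) + 100) = √(2585 + 100) = √2685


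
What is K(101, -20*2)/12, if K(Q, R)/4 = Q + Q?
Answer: 202/3 ≈ 67.333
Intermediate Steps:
K(Q, R) = 8*Q (K(Q, R) = 4*(Q + Q) = 4*(2*Q) = 8*Q)
K(101, -20*2)/12 = (8*101)/12 = 808*(1/12) = 202/3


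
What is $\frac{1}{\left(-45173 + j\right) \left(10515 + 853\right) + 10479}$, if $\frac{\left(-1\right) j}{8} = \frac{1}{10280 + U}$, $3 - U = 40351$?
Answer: $- \frac{7517}{3860101139909} \approx -1.9474 \cdot 10^{-9}$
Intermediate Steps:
$U = -40348$ ($U = 3 - 40351 = -40348$)
$j = \frac{2}{7517}$ ($j = - \frac{8}{10280 - 40348} = - \frac{8}{-30068} = \left(-8\right) \left(- \frac{1}{30068}\right) = \frac{2}{7517} \approx 0.00026606$)
$\frac{1}{\left(-45173 + j\right) \left(10515 + 853\right) + 10479} = \frac{1}{\left(-45173 + \frac{2}{7517}\right) \left(10515 + 853\right) + 10479} = \frac{1}{\left(- \frac{339565439}{7517}\right) 11368 + 10479} = \frac{1}{- \frac{3860179910552}{7517} + 10479} = \frac{1}{- \frac{3860101139909}{7517}} = - \frac{7517}{3860101139909}$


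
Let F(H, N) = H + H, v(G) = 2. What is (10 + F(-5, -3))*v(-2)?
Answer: 0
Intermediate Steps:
F(H, N) = 2*H
(10 + F(-5, -3))*v(-2) = (10 + 2*(-5))*2 = (10 - 10)*2 = 0*2 = 0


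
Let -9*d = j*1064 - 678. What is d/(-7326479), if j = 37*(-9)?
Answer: -118330/21979437 ≈ -0.0053837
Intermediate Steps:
j = -333
d = 118330/3 (d = -(-333*1064 - 678)/9 = -(-354312 - 678)/9 = -1/9*(-354990) = 118330/3 ≈ 39443.)
d/(-7326479) = (118330/3)/(-7326479) = (118330/3)*(-1/7326479) = -118330/21979437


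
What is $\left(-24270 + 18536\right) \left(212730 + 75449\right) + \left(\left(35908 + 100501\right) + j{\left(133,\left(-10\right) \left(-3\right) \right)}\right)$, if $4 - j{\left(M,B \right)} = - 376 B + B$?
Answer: $-1652270723$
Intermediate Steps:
$j{\left(M,B \right)} = 4 + 375 B$ ($j{\left(M,B \right)} = 4 - \left(- 376 B + B\right) = 4 - - 375 B = 4 + 375 B$)
$\left(-24270 + 18536\right) \left(212730 + 75449\right) + \left(\left(35908 + 100501\right) + j{\left(133,\left(-10\right) \left(-3\right) \right)}\right) = \left(-24270 + 18536\right) \left(212730 + 75449\right) + \left(\left(35908 + 100501\right) + \left(4 + 375 \left(\left(-10\right) \left(-3\right)\right)\right)\right) = \left(-5734\right) 288179 + \left(136409 + \left(4 + 375 \cdot 30\right)\right) = -1652418386 + \left(136409 + \left(4 + 11250\right)\right) = -1652418386 + \left(136409 + 11254\right) = -1652418386 + 147663 = -1652270723$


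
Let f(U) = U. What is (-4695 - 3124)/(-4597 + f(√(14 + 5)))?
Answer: 35943943/21132390 + 7819*√19/21132390 ≈ 1.7025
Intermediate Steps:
(-4695 - 3124)/(-4597 + f(√(14 + 5))) = (-4695 - 3124)/(-4597 + √(14 + 5)) = -7819/(-4597 + √19)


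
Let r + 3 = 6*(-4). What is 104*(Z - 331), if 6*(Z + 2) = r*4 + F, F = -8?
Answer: -109928/3 ≈ -36643.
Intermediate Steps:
r = -27 (r = -3 + 6*(-4) = -3 - 24 = -27)
Z = -64/3 (Z = -2 + (-27*4 - 8)/6 = -2 + (-108 - 8)/6 = -2 + (⅙)*(-116) = -2 - 58/3 = -64/3 ≈ -21.333)
104*(Z - 331) = 104*(-64/3 - 331) = 104*(-1057/3) = -109928/3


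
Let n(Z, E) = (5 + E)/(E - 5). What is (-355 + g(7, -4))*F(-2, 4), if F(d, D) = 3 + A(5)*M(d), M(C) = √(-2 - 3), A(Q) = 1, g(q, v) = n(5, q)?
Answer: -1047 - 349*I*√5 ≈ -1047.0 - 780.39*I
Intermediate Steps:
n(Z, E) = (5 + E)/(-5 + E)
g(q, v) = (5 + q)/(-5 + q)
M(C) = I*√5 (M(C) = √(-5) = I*√5)
F(d, D) = 3 + I*√5 (F(d, D) = 3 + 1*(I*√5) = 3 + I*√5)
(-355 + g(7, -4))*F(-2, 4) = (-355 + (5 + 7)/(-5 + 7))*(3 + I*√5) = (-355 + 12/2)*(3 + I*√5) = (-355 + (½)*12)*(3 + I*√5) = (-355 + 6)*(3 + I*√5) = -349*(3 + I*√5) = -1047 - 349*I*√5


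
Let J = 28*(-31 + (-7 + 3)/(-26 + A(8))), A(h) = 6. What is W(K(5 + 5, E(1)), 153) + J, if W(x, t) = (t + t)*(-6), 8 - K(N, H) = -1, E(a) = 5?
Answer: -13492/5 ≈ -2698.4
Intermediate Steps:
K(N, H) = 9 (K(N, H) = 8 - 1*(-1) = 8 + 1 = 9)
W(x, t) = -12*t (W(x, t) = (2*t)*(-6) = -12*t)
J = -4312/5 (J = 28*(-31 + (-7 + 3)/(-26 + 6)) = 28*(-31 - 4/(-20)) = 28*(-31 - 4*(-1/20)) = 28*(-31 + ⅕) = 28*(-154/5) = -4312/5 ≈ -862.40)
W(K(5 + 5, E(1)), 153) + J = -12*153 - 4312/5 = -1836 - 4312/5 = -13492/5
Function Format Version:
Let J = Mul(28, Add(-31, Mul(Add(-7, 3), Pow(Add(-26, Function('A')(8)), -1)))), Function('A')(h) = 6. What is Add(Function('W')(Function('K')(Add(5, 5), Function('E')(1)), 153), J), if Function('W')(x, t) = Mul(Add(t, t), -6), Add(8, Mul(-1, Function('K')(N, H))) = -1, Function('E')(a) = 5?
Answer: Rational(-13492, 5) ≈ -2698.4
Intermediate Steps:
Function('K')(N, H) = 9 (Function('K')(N, H) = Add(8, Mul(-1, -1)) = Add(8, 1) = 9)
Function('W')(x, t) = Mul(-12, t) (Function('W')(x, t) = Mul(Mul(2, t), -6) = Mul(-12, t))
J = Rational(-4312, 5) (J = Mul(28, Add(-31, Mul(Add(-7, 3), Pow(Add(-26, 6), -1)))) = Mul(28, Add(-31, Mul(-4, Pow(-20, -1)))) = Mul(28, Add(-31, Mul(-4, Rational(-1, 20)))) = Mul(28, Add(-31, Rational(1, 5))) = Mul(28, Rational(-154, 5)) = Rational(-4312, 5) ≈ -862.40)
Add(Function('W')(Function('K')(Add(5, 5), Function('E')(1)), 153), J) = Add(Mul(-12, 153), Rational(-4312, 5)) = Add(-1836, Rational(-4312, 5)) = Rational(-13492, 5)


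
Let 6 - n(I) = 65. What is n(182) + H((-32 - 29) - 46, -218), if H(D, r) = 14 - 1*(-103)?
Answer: 58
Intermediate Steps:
n(I) = -59 (n(I) = 6 - 1*65 = 6 - 65 = -59)
H(D, r) = 117 (H(D, r) = 14 + 103 = 117)
n(182) + H((-32 - 29) - 46, -218) = -59 + 117 = 58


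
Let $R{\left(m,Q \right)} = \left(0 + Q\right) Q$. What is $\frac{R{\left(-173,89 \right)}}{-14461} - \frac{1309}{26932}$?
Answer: $- \frac{232257821}{389463652} \approx -0.59635$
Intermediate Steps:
$R{\left(m,Q \right)} = Q^{2}$ ($R{\left(m,Q \right)} = Q Q = Q^{2}$)
$\frac{R{\left(-173,89 \right)}}{-14461} - \frac{1309}{26932} = \frac{89^{2}}{-14461} - \frac{1309}{26932} = 7921 \left(- \frac{1}{14461}\right) - \frac{1309}{26932} = - \frac{7921}{14461} - \frac{1309}{26932} = - \frac{232257821}{389463652}$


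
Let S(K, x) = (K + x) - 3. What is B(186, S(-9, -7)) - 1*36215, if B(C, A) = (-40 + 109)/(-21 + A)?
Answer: -1448669/40 ≈ -36217.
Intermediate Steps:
S(K, x) = -3 + K + x
B(C, A) = 69/(-21 + A)
B(186, S(-9, -7)) - 1*36215 = 69/(-21 + (-3 - 9 - 7)) - 1*36215 = 69/(-21 - 19) - 36215 = 69/(-40) - 36215 = 69*(-1/40) - 36215 = -69/40 - 36215 = -1448669/40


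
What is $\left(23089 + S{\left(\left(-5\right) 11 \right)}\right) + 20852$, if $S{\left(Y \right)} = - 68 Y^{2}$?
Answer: $-161759$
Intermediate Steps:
$\left(23089 + S{\left(\left(-5\right) 11 \right)}\right) + 20852 = \left(23089 - 68 \left(\left(-5\right) 11\right)^{2}\right) + 20852 = \left(23089 - 68 \left(-55\right)^{2}\right) + 20852 = \left(23089 - 205700\right) + 20852 = -182611 + 20852 = -161759$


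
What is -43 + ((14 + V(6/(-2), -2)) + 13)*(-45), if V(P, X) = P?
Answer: -1123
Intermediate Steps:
-43 + ((14 + V(6/(-2), -2)) + 13)*(-45) = -43 + ((14 + 6/(-2)) + 13)*(-45) = -43 + ((14 + 6*(-½)) + 13)*(-45) = -43 + ((14 - 3) + 13)*(-45) = -43 + (11 + 13)*(-45) = -43 + 24*(-45) = -43 - 1080 = -1123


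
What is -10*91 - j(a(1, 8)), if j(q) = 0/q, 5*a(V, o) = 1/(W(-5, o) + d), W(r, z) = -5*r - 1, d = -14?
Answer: -910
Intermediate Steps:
W(r, z) = -1 - 5*r
a(V, o) = 1/50 (a(V, o) = 1/(5*((-1 - 5*(-5)) - 14)) = 1/(5*((-1 + 25) - 14)) = 1/(5*(24 - 14)) = (1/5)/10 = (1/5)*(1/10) = 1/50)
j(q) = 0
-10*91 - j(a(1, 8)) = -10*91 - 1*0 = -910 + 0 = -910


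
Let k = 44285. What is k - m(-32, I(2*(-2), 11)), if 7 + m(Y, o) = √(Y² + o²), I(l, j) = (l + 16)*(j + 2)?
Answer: 44292 - 4*√1585 ≈ 44133.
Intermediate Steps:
I(l, j) = (2 + j)*(16 + l) (I(l, j) = (16 + l)*(2 + j) = (2 + j)*(16 + l))
m(Y, o) = -7 + √(Y² + o²)
k - m(-32, I(2*(-2), 11)) = 44285 - (-7 + √((-32)² + (32 + 2*(2*(-2)) + 16*11 + 11*(2*(-2)))²)) = 44285 - (-7 + √(1024 + (32 + 2*(-4) + 176 + 11*(-4))²)) = 44285 - (-7 + √(1024 + (32 - 8 + 176 - 44)²)) = 44285 - (-7 + √(1024 + 156²)) = 44285 - (-7 + √(1024 + 24336)) = 44285 - (-7 + √25360) = 44285 - (-7 + 4*√1585) = 44285 + (7 - 4*√1585) = 44292 - 4*√1585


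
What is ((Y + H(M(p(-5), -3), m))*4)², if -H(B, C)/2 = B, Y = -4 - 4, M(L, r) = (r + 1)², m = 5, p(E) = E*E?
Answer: 4096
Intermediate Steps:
p(E) = E²
M(L, r) = (1 + r)²
Y = -8
H(B, C) = -2*B
((Y + H(M(p(-5), -3), m))*4)² = ((-8 - 2*(1 - 3)²)*4)² = ((-8 - 2*(-2)²)*4)² = ((-8 - 2*4)*4)² = ((-8 - 8)*4)² = (-16*4)² = (-64)² = 4096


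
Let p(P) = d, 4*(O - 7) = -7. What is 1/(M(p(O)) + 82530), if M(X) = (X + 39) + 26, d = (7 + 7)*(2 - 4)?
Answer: 1/82567 ≈ 1.2111e-5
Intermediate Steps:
O = 21/4 (O = 7 + (1/4)*(-7) = 7 - 7/4 = 21/4 ≈ 5.2500)
d = -28 (d = 14*(-2) = -28)
p(P) = -28
M(X) = 65 + X (M(X) = (39 + X) + 26 = 65 + X)
1/(M(p(O)) + 82530) = 1/((65 - 28) + 82530) = 1/(37 + 82530) = 1/82567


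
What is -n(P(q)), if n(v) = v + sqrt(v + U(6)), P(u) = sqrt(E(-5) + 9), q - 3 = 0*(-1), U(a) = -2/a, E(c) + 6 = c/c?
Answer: -2 - sqrt(15)/3 ≈ -3.2910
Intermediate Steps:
E(c) = -5 (E(c) = -6 + c/c = -6 + 1 = -5)
q = 3 (q = 3 + 0*(-1) = 3 + 0 = 3)
P(u) = 2 (P(u) = sqrt(-5 + 9) = sqrt(4) = 2)
n(v) = v + sqrt(-1/3 + v) (n(v) = v + sqrt(v - 2/6) = v + sqrt(v - 2*1/6) = v + sqrt(v - 1/3) = v + sqrt(-1/3 + v))
-n(P(q)) = -(2 + sqrt(-3 + 9*2)/3) = -(2 + sqrt(-3 + 18)/3) = -(2 + sqrt(15)/3) = -2 - sqrt(15)/3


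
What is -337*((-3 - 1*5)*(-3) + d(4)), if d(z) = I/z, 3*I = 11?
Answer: -100763/12 ≈ -8396.9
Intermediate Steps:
I = 11/3 (I = (1/3)*11 = 11/3 ≈ 3.6667)
d(z) = 11/(3*z)
-337*((-3 - 1*5)*(-3) + d(4)) = -337*((-3 - 1*5)*(-3) + (11/3)/4) = -337*((-3 - 5)*(-3) + (11/3)*(1/4)) = -337*(-8*(-3) + 11/12) = -337*(24 + 11/12) = -337*299/12 = -100763/12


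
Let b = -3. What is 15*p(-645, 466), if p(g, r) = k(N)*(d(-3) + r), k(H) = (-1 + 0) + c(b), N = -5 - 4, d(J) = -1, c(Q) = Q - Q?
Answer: -6975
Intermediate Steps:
c(Q) = 0
N = -9
k(H) = -1 (k(H) = (-1 + 0) + 0 = -1 + 0 = -1)
p(g, r) = 1 - r (p(g, r) = -(-1 + r) = 1 - r)
15*p(-645, 466) = 15*(1 - 1*466) = 15*(1 - 466) = 15*(-465) = -6975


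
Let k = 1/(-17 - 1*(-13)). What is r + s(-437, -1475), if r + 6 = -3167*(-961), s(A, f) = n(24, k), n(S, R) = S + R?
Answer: 12174019/4 ≈ 3.0435e+6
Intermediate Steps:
k = -1/4 (k = 1/(-17 + 13) = 1/(-4) = -1/4 ≈ -0.25000)
n(S, R) = R + S
s(A, f) = 95/4 (s(A, f) = -1/4 + 24 = 95/4)
r = 3043481 (r = -6 - 3167*(-961) = -6 + 3043487 = 3043481)
r + s(-437, -1475) = 3043481 + 95/4 = 12174019/4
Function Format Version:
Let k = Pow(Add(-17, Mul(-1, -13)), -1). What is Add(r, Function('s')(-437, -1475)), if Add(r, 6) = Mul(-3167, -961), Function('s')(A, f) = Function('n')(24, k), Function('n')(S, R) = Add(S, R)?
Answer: Rational(12174019, 4) ≈ 3.0435e+6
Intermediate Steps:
k = Rational(-1, 4) (k = Pow(Add(-17, 13), -1) = Pow(-4, -1) = Rational(-1, 4) ≈ -0.25000)
Function('n')(S, R) = Add(R, S)
Function('s')(A, f) = Rational(95, 4) (Function('s')(A, f) = Add(Rational(-1, 4), 24) = Rational(95, 4))
r = 3043481 (r = Add(-6, Mul(-3167, -961)) = Add(-6, 3043487) = 3043481)
Add(r, Function('s')(-437, -1475)) = Add(3043481, Rational(95, 4)) = Rational(12174019, 4)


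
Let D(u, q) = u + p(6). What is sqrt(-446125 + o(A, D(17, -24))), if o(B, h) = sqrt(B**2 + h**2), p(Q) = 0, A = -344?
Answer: sqrt(-446125 + 5*sqrt(4745)) ≈ 667.67*I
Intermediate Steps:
D(u, q) = u (D(u, q) = u + 0 = u)
sqrt(-446125 + o(A, D(17, -24))) = sqrt(-446125 + sqrt((-344)**2 + 17**2)) = sqrt(-446125 + sqrt(118336 + 289)) = sqrt(-446125 + sqrt(118625)) = sqrt(-446125 + 5*sqrt(4745))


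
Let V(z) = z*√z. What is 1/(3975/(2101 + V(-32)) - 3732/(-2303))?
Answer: 27505139880533/96432848831427 - 899526006400*I*√2/96432848831427 ≈ 0.28523 - 0.013192*I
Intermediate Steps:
V(z) = z^(3/2)
1/(3975/(2101 + V(-32)) - 3732/(-2303)) = 1/(3975/(2101 + (-32)^(3/2)) - 3732/(-2303)) = 1/(3975/(2101 - 128*I*√2) - 3732*(-1/2303)) = 1/(3975/(2101 - 128*I*√2) + 3732/2303) = 1/(3732/2303 + 3975/(2101 - 128*I*√2))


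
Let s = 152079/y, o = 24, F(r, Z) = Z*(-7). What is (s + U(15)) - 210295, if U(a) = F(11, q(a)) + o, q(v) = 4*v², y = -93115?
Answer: -20166160744/93115 ≈ -2.1657e+5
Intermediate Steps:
F(r, Z) = -7*Z
s = -152079/93115 (s = 152079/(-93115) = 152079*(-1/93115) = -152079/93115 ≈ -1.6332)
U(a) = 24 - 28*a² (U(a) = -28*a² + 24 = 24 - 28*a²)
(s + U(15)) - 210295 = (-152079/93115 + (24 - 28*15²)) - 210295 = (-152079/93115 + (24 - 28*225)) - 210295 = (-152079/93115 + (24 - 6300)) - 210295 = (-152079/93115 - 6276) - 210295 = -584541819/93115 - 210295 = -20166160744/93115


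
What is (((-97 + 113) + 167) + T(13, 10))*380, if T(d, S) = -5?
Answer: 67640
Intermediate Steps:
(((-97 + 113) + 167) + T(13, 10))*380 = (((-97 + 113) + 167) - 5)*380 = ((16 + 167) - 5)*380 = (183 - 5)*380 = 178*380 = 67640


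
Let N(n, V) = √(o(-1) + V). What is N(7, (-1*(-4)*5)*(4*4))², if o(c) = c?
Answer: 319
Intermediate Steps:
N(n, V) = √(-1 + V)
N(7, (-1*(-4)*5)*(4*4))² = (√(-1 + (-1*(-4)*5)*(4*4)))² = (√(-1 + (4*5)*16))² = (√(-1 + 20*16))² = (√(-1 + 320))² = (√319)² = 319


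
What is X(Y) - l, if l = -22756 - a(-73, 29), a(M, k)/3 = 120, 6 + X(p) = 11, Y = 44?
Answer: 23121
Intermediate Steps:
X(p) = 5 (X(p) = -6 + 11 = 5)
a(M, k) = 360 (a(M, k) = 3*120 = 360)
l = -23116 (l = -22756 - 1*360 = -22756 - 360 = -23116)
X(Y) - l = 5 - 1*(-23116) = 5 + 23116 = 23121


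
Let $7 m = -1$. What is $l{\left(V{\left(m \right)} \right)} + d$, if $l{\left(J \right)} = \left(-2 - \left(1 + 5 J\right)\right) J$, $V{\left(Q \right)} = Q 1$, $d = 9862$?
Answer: $\frac{483254}{49} \approx 9862.3$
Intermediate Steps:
$m = - \frac{1}{7}$ ($m = \frac{1}{7} \left(-1\right) = - \frac{1}{7} \approx -0.14286$)
$V{\left(Q \right)} = Q$
$l{\left(J \right)} = J \left(-3 - 5 J\right)$ ($l{\left(J \right)} = \left(-2 - \left(1 + 5 J\right)\right) J = \left(-3 - 5 J\right) J = J \left(-3 - 5 J\right)$)
$l{\left(V{\left(m \right)} \right)} + d = \left(-1\right) \left(- \frac{1}{7}\right) \left(3 + 5 \left(- \frac{1}{7}\right)\right) + 9862 = \left(-1\right) \left(- \frac{1}{7}\right) \left(3 - \frac{5}{7}\right) + 9862 = \left(-1\right) \left(- \frac{1}{7}\right) \frac{16}{7} + 9862 = \frac{16}{49} + 9862 = \frac{483254}{49}$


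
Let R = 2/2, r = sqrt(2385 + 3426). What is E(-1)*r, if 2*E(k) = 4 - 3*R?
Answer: sqrt(5811)/2 ≈ 38.115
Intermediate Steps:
r = sqrt(5811) ≈ 76.230
R = 1 (R = 2*(1/2) = 1)
E(k) = 1/2 (E(k) = (4 - 3*1)/2 = (4 - 3)/2 = (1/2)*1 = 1/2)
E(-1)*r = sqrt(5811)/2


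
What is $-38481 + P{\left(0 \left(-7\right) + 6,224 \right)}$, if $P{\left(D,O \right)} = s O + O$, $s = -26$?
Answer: $-44081$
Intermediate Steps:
$P{\left(D,O \right)} = - 25 O$ ($P{\left(D,O \right)} = - 26 O + O = - 25 O$)
$-38481 + P{\left(0 \left(-7\right) + 6,224 \right)} = -38481 - 5600 = -44081$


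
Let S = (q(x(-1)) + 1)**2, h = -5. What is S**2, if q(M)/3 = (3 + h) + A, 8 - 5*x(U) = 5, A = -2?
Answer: 14641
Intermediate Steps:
x(U) = 3/5 (x(U) = 8/5 - 1/5*5 = 8/5 - 1 = 3/5)
q(M) = -12 (q(M) = 3*((3 - 5) - 2) = 3*(-2 - 2) = 3*(-4) = -12)
S = 121 (S = (-12 + 1)**2 = (-11)**2 = 121)
S**2 = 121**2 = 14641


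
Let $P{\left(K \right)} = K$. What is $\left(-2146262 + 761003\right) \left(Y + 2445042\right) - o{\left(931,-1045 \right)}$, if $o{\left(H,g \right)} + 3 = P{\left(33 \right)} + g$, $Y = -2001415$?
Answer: $-614538293378$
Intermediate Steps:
$o{\left(H,g \right)} = 30 + g$ ($o{\left(H,g \right)} = -3 + \left(33 + g\right) = 30 + g$)
$\left(-2146262 + 761003\right) \left(Y + 2445042\right) - o{\left(931,-1045 \right)} = \left(-2146262 + 761003\right) \left(-2001415 + 2445042\right) - \left(30 - 1045\right) = \left(-1385259\right) 443627 - -1015 = -614538294393 + 1015 = -614538293378$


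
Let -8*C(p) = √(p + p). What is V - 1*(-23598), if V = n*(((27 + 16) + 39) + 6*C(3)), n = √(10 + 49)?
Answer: 23598 + √59*(328 - 3*√6)/4 ≈ 24214.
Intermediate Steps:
C(p) = -√2*√p/8 (C(p) = -√(p + p)/8 = -√2*√p/8)
n = √59 ≈ 7.6811
V = √59*(82 - 3*√6/4) (V = √59*(((27 + 16) + 39) + 6*(-√2*√3/8)) = √59*((43 + 39) + 6*(-√6/8)) = √59*(82 - 3*√6/4) ≈ 615.74)
V - 1*(-23598) = √59*(328 - 3*√6)/4 - 1*(-23598) = √59*(328 - 3*√6)/4 + 23598 = 23598 + √59*(328 - 3*√6)/4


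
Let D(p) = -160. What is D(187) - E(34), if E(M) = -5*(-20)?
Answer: -260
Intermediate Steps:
E(M) = 100
D(187) - E(34) = -160 - 1*100 = -160 - 100 = -260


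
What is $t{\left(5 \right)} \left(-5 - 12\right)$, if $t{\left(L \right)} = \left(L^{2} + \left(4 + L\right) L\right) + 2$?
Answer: $-1224$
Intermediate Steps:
$t{\left(L \right)} = 2 + L^{2} + L \left(4 + L\right)$ ($t{\left(L \right)} = \left(L^{2} + L \left(4 + L\right)\right) + 2 = 2 + L^{2} + L \left(4 + L\right)$)
$t{\left(5 \right)} \left(-5 - 12\right) = \left(2 + 2 \cdot 5^{2} + 4 \cdot 5\right) \left(-5 - 12\right) = \left(2 + 2 \cdot 25 + 20\right) \left(-17\right) = \left(2 + 50 + 20\right) \left(-17\right) = 72 \left(-17\right) = -1224$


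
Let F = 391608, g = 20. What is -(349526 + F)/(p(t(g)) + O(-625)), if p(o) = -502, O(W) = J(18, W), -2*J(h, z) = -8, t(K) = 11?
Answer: 370567/249 ≈ 1488.2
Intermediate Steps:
J(h, z) = 4 (J(h, z) = -1/2*(-8) = 4)
O(W) = 4
-(349526 + F)/(p(t(g)) + O(-625)) = -(349526 + 391608)/(-502 + 4) = -741134/(-498) = -741134*(-1)/498 = -1*(-370567/249) = 370567/249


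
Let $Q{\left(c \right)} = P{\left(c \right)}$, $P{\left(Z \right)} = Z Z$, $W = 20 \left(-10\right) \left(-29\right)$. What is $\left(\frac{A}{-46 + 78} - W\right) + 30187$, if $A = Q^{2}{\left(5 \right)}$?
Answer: $\frac{781009}{32} \approx 24407.0$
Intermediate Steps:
$W = 5800$ ($W = \left(-200\right) \left(-29\right) = 5800$)
$P{\left(Z \right)} = Z^{2}$
$Q{\left(c \right)} = c^{2}$
$A = 625$ ($A = \left(5^{2}\right)^{2} = 25^{2} = 625$)
$\left(\frac{A}{-46 + 78} - W\right) + 30187 = \left(\frac{1}{-46 + 78} \cdot 625 - 5800\right) + 30187 = \left(\frac{1}{32} \cdot 625 - 5800\right) + 30187 = \left(\frac{625}{32} - 5800\right) + 30187 = - \frac{184975}{32} + 30187 = \frac{781009}{32}$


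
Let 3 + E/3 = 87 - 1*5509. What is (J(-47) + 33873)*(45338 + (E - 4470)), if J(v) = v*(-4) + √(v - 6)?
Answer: 837662173 + 24593*I*√53 ≈ 8.3766e+8 + 1.7904e+5*I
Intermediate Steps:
E = -16275 (E = -9 + 3*(87 - 1*5509) = -9 + 3*(87 - 5509) = -9 + 3*(-5422) = -9 - 16266 = -16275)
J(v) = √(-6 + v) - 4*v (J(v) = -4*v + √(-6 + v) = √(-6 + v) - 4*v)
(J(-47) + 33873)*(45338 + (E - 4470)) = ((√(-6 - 47) - 4*(-47)) + 33873)*(45338 + (-16275 - 4470)) = ((√(-53) + 188) + 33873)*(45338 - 20745) = ((I*√53 + 188) + 33873)*24593 = ((188 + I*√53) + 33873)*24593 = (34061 + I*√53)*24593 = 837662173 + 24593*I*√53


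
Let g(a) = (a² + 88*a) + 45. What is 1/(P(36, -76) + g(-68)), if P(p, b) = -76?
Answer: -1/1391 ≈ -0.00071891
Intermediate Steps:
g(a) = 45 + a² + 88*a
1/(P(36, -76) + g(-68)) = 1/(-76 + (45 + (-68)² + 88*(-68))) = 1/(-76 + (45 + 4624 - 5984)) = 1/(-76 - 1315) = 1/(-1391) = -1/1391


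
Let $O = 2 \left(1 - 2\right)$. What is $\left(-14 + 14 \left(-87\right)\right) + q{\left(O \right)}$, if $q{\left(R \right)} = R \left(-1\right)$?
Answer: $-1230$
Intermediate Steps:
$O = -2$ ($O = 2 \left(-1\right) = -2$)
$q{\left(R \right)} = - R$
$\left(-14 + 14 \left(-87\right)\right) + q{\left(O \right)} = \left(-14 + 14 \left(-87\right)\right) - -2 = \left(-14 - 1218\right) + 2 = -1232 + 2 = -1230$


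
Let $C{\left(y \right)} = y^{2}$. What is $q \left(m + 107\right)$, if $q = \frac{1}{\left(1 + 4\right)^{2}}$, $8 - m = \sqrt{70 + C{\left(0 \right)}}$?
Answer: $\frac{23}{5} - \frac{\sqrt{70}}{25} \approx 4.2653$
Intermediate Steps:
$m = 8 - \sqrt{70}$ ($m = 8 - \sqrt{70 + 0^{2}} = 8 - \sqrt{70 + 0} = 8 - \sqrt{70} \approx -0.3666$)
$q = \frac{1}{25}$ ($q = \frac{1}{5^{2}} = \frac{1}{25} \approx 0.04$)
$q \left(m + 107\right) = \frac{\left(8 - \sqrt{70}\right) + 107}{25} = \frac{115 - \sqrt{70}}{25} = \frac{23}{5} - \frac{\sqrt{70}}{25}$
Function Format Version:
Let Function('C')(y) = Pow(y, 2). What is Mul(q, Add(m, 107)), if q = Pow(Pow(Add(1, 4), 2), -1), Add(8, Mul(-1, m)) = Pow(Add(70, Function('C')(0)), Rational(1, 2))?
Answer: Add(Rational(23, 5), Mul(Rational(-1, 25), Pow(70, Rational(1, 2)))) ≈ 4.2653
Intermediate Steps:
m = Add(8, Mul(-1, Pow(70, Rational(1, 2)))) (m = Add(8, Mul(-1, Pow(Add(70, Pow(0, 2)), Rational(1, 2)))) = Add(8, Mul(-1, Pow(Add(70, 0), Rational(1, 2)))) = Add(8, Mul(-1, Pow(70, Rational(1, 2)))) ≈ -0.36660)
q = Rational(1, 25) (q = Pow(Pow(5, 2), -1) = Pow(25, -1) = Rational(1, 25) ≈ 0.040000)
Mul(q, Add(m, 107)) = Mul(Rational(1, 25), Add(Add(8, Mul(-1, Pow(70, Rational(1, 2)))), 107)) = Mul(Rational(1, 25), Add(115, Mul(-1, Pow(70, Rational(1, 2))))) = Add(Rational(23, 5), Mul(Rational(-1, 25), Pow(70, Rational(1, 2))))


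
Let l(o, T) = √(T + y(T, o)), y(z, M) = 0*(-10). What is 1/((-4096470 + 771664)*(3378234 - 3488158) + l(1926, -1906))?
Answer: 182737987372/66786344057538462933721 - I*√1906/133572688115076925867442 ≈ 2.7362e-12 - 3.2685e-22*I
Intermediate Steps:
y(z, M) = 0
l(o, T) = √T (l(o, T) = √(T + 0) = √T)
1/((-4096470 + 771664)*(3378234 - 3488158) + l(1926, -1906)) = 1/((-4096470 + 771664)*(3378234 - 3488158) + √(-1906)) = 1/(-3324806*(-109924) + I*√1906) = 1/(365475974744 + I*√1906)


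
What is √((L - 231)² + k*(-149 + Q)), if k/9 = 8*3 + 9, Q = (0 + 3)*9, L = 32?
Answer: √3367 ≈ 58.026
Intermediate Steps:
Q = 27 (Q = 3*9 = 27)
k = 297 (k = 9*(8*3 + 9) = 9*(24 + 9) = 9*33 = 297)
√((L - 231)² + k*(-149 + Q)) = √((32 - 231)² + 297*(-149 + 27)) = √((-199)² + 297*(-122)) = √(39601 - 36234) = √3367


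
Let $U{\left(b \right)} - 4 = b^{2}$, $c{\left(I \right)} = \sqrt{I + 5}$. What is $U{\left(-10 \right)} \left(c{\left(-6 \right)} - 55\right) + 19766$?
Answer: $14046 + 104 i \approx 14046.0 + 104.0 i$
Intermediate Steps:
$c{\left(I \right)} = \sqrt{5 + I}$
$U{\left(b \right)} = 4 + b^{2}$
$U{\left(-10 \right)} \left(c{\left(-6 \right)} - 55\right) + 19766 = \left(4 + \left(-10\right)^{2}\right) \left(\sqrt{5 - 6} - 55\right) + 19766 = \left(4 + 100\right) \left(\sqrt{-1} - 55\right) + 19766 = 104 \left(i - 55\right) + 19766 = 104 \left(-55 + i\right) + 19766 = \left(-5720 + 104 i\right) + 19766 = 14046 + 104 i$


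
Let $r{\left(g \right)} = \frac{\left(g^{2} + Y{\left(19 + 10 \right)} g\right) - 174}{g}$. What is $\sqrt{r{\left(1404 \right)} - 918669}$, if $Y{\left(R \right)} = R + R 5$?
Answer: $\frac{i \sqrt{5579582398}}{78} \approx 957.65 i$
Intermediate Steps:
$Y{\left(R \right)} = 6 R$ ($Y{\left(R \right)} = R + 5 R = 6 R$)
$r{\left(g \right)} = \frac{-174 + g^{2} + 174 g}{g}$ ($r{\left(g \right)} = \frac{\left(g^{2} + 6 \left(19 + 10\right) g\right) - 174}{g} = \frac{\left(g^{2} + 6 \cdot 29 g\right) - 174}{g} = \frac{\left(g^{2} + 174 g\right) - 174}{g} = \frac{-174 + g^{2} + 174 g}{g}$)
$\sqrt{r{\left(1404 \right)} - 918669} = \sqrt{\left(174 + 1404 - \frac{174}{1404}\right) - 918669} = \sqrt{\left(174 + 1404 - \frac{29}{234}\right) - 918669} = \sqrt{\frac{369223}{234} - 918669} = \sqrt{- \frac{214599323}{234}} = \frac{i \sqrt{5579582398}}{78}$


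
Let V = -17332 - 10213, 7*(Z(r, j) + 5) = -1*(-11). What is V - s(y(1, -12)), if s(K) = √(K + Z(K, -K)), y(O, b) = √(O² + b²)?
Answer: -27545 - √(-168 + 49*√145)/7 ≈ -27548.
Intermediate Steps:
Z(r, j) = -24/7 (Z(r, j) = -5 + (-1*(-11))/7 = -5 + (⅐)*11 = -5 + 11/7 = -24/7)
V = -27545
s(K) = √(-24/7 + K) (s(K) = √(K - 24/7) = √(-24/7 + K))
V - s(y(1, -12)) = -27545 - √(-168 + 49*√(1² + (-12)²))/7 = -27545 - √(-168 + 49*√(1 + 144))/7 = -27545 - √(-168 + 49*√145)/7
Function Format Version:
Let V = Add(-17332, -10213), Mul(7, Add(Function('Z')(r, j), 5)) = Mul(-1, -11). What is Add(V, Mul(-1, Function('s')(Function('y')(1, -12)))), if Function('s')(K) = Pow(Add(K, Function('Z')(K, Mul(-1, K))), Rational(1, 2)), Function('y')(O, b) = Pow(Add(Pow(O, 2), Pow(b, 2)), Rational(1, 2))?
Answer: Add(-27545, Mul(Rational(-1, 7), Pow(Add(-168, Mul(49, Pow(145, Rational(1, 2)))), Rational(1, 2)))) ≈ -27548.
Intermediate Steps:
Function('Z')(r, j) = Rational(-24, 7) (Function('Z')(r, j) = Add(-5, Mul(Rational(1, 7), Mul(-1, -11))) = Add(-5, Mul(Rational(1, 7), 11)) = Add(-5, Rational(11, 7)) = Rational(-24, 7))
V = -27545
Function('s')(K) = Pow(Add(Rational(-24, 7), K), Rational(1, 2)) (Function('s')(K) = Pow(Add(K, Rational(-24, 7)), Rational(1, 2)) = Pow(Add(Rational(-24, 7), K), Rational(1, 2)))
Add(V, Mul(-1, Function('s')(Function('y')(1, -12)))) = Add(-27545, Mul(-1, Mul(Rational(1, 7), Pow(Add(-168, Mul(49, Pow(Add(Pow(1, 2), Pow(-12, 2)), Rational(1, 2)))), Rational(1, 2))))) = Add(-27545, Mul(-1, Mul(Rational(1, 7), Pow(Add(-168, Mul(49, Pow(Add(1, 144), Rational(1, 2)))), Rational(1, 2))))) = Add(-27545, Mul(-1, Mul(Rational(1, 7), Pow(Add(-168, Mul(49, Pow(145, Rational(1, 2)))), Rational(1, 2))))) = Add(-27545, Mul(Rational(-1, 7), Pow(Add(-168, Mul(49, Pow(145, Rational(1, 2)))), Rational(1, 2))))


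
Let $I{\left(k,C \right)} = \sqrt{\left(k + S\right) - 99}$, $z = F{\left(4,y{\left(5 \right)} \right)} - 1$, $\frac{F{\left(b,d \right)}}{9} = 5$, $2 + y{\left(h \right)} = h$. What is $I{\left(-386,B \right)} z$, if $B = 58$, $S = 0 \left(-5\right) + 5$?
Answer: $176 i \sqrt{30} \approx 963.99 i$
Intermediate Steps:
$S = 5$ ($S = 0 + 5 = 5$)
$y{\left(h \right)} = -2 + h$
$F{\left(b,d \right)} = 45$ ($F{\left(b,d \right)} = 9 \cdot 5 = 45$)
$z = 44$ ($z = 45 - 1 = 44$)
$I{\left(k,C \right)} = \sqrt{-94 + k}$ ($I{\left(k,C \right)} = \sqrt{\left(k + 5\right) - 99} = \sqrt{\left(5 + k\right) - 99} = \sqrt{-94 + k}$)
$I{\left(-386,B \right)} z = \sqrt{-94 - 386} \cdot 44 = \sqrt{-480} \cdot 44 = 4 i \sqrt{30} \cdot 44 = 176 i \sqrt{30}$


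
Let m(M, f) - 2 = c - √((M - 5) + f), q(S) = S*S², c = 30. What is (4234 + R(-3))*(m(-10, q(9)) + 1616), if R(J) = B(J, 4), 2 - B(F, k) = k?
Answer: 6974336 - 4232*√714 ≈ 6.8613e+6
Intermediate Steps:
q(S) = S³
m(M, f) = 32 - √(-5 + M + f) (m(M, f) = 2 + (30 - √((M - 5) + f)) = 2 + (30 - √((-5 + M) + f)) = 2 + (30 - √(-5 + M + f)) = 32 - √(-5 + M + f))
B(F, k) = 2 - k
R(J) = -2 (R(J) = 2 - 1*4 = 2 - 4 = -2)
(4234 + R(-3))*(m(-10, q(9)) + 1616) = (4234 - 2)*((32 - √(-5 - 10 + 9³)) + 1616) = 4232*((32 - √(-5 - 10 + 729)) + 1616) = 4232*((32 - √714) + 1616) = 4232*(1648 - √714) = 6974336 - 4232*√714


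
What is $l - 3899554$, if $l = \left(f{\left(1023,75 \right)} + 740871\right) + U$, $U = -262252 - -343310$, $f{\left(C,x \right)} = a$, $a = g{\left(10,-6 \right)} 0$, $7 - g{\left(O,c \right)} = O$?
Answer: $-3077625$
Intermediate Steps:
$g{\left(O,c \right)} = 7 - O$
$a = 0$ ($a = \left(7 - 10\right) 0 = \left(-3\right) 0 = 0$)
$f{\left(C,x \right)} = 0$
$U = 81058$ ($U = -262252 + 343310 = 81058$)
$l = 821929$ ($l = \left(0 + 740871\right) + 81058 = 740871 + 81058 = 821929$)
$l - 3899554 = 821929 - 3899554 = -3077625$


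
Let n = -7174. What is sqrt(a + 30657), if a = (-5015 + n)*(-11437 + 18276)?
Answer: I*sqrt(83329914) ≈ 9128.5*I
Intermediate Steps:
a = -83360571 (a = (-5015 - 7174)*(-11437 + 18276) = -12189*6839 = -83360571)
sqrt(a + 30657) = sqrt(-83360571 + 30657) = sqrt(-83329914) = I*sqrt(83329914)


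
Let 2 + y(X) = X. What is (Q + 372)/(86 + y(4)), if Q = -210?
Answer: 81/44 ≈ 1.8409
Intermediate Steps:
y(X) = -2 + X
(Q + 372)/(86 + y(4)) = (-210 + 372)/(86 + (-2 + 4)) = 162/(86 + 2) = 162/88 = 162*(1/88) = 81/44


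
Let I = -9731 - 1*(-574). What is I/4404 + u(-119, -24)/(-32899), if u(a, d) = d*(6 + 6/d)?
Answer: -300648391/144887196 ≈ -2.0751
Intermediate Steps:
I = -9157 (I = -9731 + 574 = -9157)
I/4404 + u(-119, -24)/(-32899) = -9157/4404 + (6 + 6*(-24))/(-32899) = -9157*1/4404 + (6 - 144)*(-1/32899) = -9157/4404 - 138*(-1/32899) = -9157/4404 + 138/32899 = -300648391/144887196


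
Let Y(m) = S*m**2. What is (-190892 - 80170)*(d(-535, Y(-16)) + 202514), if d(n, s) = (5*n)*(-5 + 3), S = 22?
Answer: -56344031568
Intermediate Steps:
Y(m) = 22*m**2
d(n, s) = -10*n (d(n, s) = (5*n)*(-2) = -10*n)
(-190892 - 80170)*(d(-535, Y(-16)) + 202514) = (-190892 - 80170)*(-10*(-535) + 202514) = -271062*(5350 + 202514) = -271062*207864 = -56344031568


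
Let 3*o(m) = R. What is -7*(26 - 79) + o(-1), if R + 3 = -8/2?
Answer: 1106/3 ≈ 368.67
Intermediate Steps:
R = -7 (R = -3 - 8/2 = -3 - 8*½ = -3 - 4 = -7)
o(m) = -7/3 (o(m) = (⅓)*(-7) = -7/3)
-7*(26 - 79) + o(-1) = -7*(26 - 79) - 7/3 = -7*(-53) - 7/3 = 371 - 7/3 = 1106/3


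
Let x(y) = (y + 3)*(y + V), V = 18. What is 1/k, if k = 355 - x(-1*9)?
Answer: 1/409 ≈ 0.0024450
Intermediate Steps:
x(y) = (3 + y)*(18 + y) (x(y) = (y + 3)*(y + 18) = (3 + y)*(18 + y))
k = 409 (k = 355 - (54 + (-1*9)² + 21*(-1*9)) = 355 - (54 + (-9)² + 21*(-9)) = 355 - (54 + 81 - 189) = 355 - 1*(-54) = 355 + 54 = 409)
1/k = 1/409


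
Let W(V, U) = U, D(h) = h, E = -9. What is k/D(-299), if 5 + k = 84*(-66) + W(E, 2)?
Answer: 5547/299 ≈ 18.552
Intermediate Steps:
k = -5547 (k = -5 + (84*(-66) + 2) = -5 + (-5544 + 2) = -5 - 5542 = -5547)
k/D(-299) = -5547/(-299) = -5547*(-1/299) = 5547/299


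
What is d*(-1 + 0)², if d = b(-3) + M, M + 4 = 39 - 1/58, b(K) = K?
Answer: 1855/58 ≈ 31.983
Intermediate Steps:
M = 2029/58 (M = -4 + (39 - 1/58) = -4 + 2261/58 = 2029/58 ≈ 34.983)
d = 1855/58 (d = -3 + 2029/58 = 1855/58 ≈ 31.983)
d*(-1 + 0)² = 1855*(-1 + 0)²/58 = (1855/58)*(-1)² = (1855/58)*1 = 1855/58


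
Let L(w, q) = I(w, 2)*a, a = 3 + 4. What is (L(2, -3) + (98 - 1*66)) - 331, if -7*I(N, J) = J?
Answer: -301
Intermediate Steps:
I(N, J) = -J/7
a = 7
L(w, q) = -2 (L(w, q) = -⅐*2*7 = -2/7*7 = -2)
(L(2, -3) + (98 - 1*66)) - 331 = (-2 + (98 - 1*66)) - 331 = (-2 + (98 - 66)) - 331 = (-2 + 32) - 331 = 30 - 331 = -301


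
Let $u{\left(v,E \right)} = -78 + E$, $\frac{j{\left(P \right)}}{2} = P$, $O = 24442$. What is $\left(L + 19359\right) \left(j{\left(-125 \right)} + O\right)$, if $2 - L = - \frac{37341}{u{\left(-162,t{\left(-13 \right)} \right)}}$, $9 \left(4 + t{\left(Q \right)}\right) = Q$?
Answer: $\frac{343624184064}{751} \approx 4.5756 \cdot 10^{8}$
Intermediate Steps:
$j{\left(P \right)} = 2 P$
$t{\left(Q \right)} = -4 + \frac{Q}{9}$
$L = - \frac{334567}{751}$ ($L = 2 - - \frac{37341}{-78 + \left(-4 + \frac{1}{9} \left(-13\right)\right)} = 2 - - \frac{37341}{-78 - \frac{49}{9}} = 2 - - \frac{37341}{- \frac{751}{9}} = 2 - \left(-37341\right) \left(- \frac{9}{751}\right) = 2 - \frac{336069}{751} = - \frac{334567}{751} \approx -445.5$)
$\left(L + 19359\right) \left(j{\left(-125 \right)} + O\right) = \left(- \frac{334567}{751} + 19359\right) \left(2 \left(-125\right) + 24442\right) = \frac{14204042 \left(-250 + 24442\right)}{751} = \frac{14204042}{751} \cdot 24192 = \frac{343624184064}{751}$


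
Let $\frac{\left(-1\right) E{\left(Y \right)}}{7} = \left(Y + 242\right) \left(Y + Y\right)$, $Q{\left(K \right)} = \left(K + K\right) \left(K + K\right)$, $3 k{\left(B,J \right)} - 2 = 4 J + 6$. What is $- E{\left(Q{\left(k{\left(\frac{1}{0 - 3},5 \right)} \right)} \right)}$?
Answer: $\frac{233305856}{81} \approx 2.8803 \cdot 10^{6}$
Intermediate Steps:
$k{\left(B,J \right)} = \frac{8}{3} + \frac{4 J}{3}$ ($k{\left(B,J \right)} = \frac{2}{3} + \frac{4 J + 6}{3} = \frac{2}{3} + \frac{6 + 4 J}{3} = \frac{2}{3} + \left(2 + \frac{4 J}{3}\right) = \frac{8}{3} + \frac{4 J}{3}$)
$Q{\left(K \right)} = 4 K^{2}$ ($Q{\left(K \right)} = 2 K 2 K = 4 K^{2}$)
$E{\left(Y \right)} = - 14 Y \left(242 + Y\right)$ ($E{\left(Y \right)} = - 7 \left(Y + 242\right) \left(Y + Y\right) = - 7 \left(242 + Y\right) 2 Y = - 7 \cdot 2 Y \left(242 + Y\right) = - 14 Y \left(242 + Y\right)$)
$- E{\left(Q{\left(k{\left(\frac{1}{0 - 3},5 \right)} \right)} \right)} = - \left(-14\right) 4 \left(\frac{8}{3} + \frac{4}{3} \cdot 5\right)^{2} \left(242 + 4 \left(\frac{8}{3} + \frac{4}{3} \cdot 5\right)^{2}\right) = - \left(-14\right) 4 \left(\frac{8}{3} + \frac{20}{3}\right)^{2} \left(242 + 4 \left(\frac{8}{3} + \frac{20}{3}\right)^{2}\right) = - \left(-14\right) 4 \left(\frac{28}{3}\right)^{2} \left(242 + 4 \left(\frac{28}{3}\right)^{2}\right) = - \left(-14\right) 4 \cdot \frac{784}{9} \left(242 + 4 \cdot \frac{784}{9}\right) = - \frac{\left(-14\right) 3136 \left(242 + \frac{3136}{9}\right)}{9} = - \frac{\left(-14\right) 3136 \cdot 5314}{9 \cdot 9} = \left(-1\right) \left(- \frac{233305856}{81}\right) = \frac{233305856}{81}$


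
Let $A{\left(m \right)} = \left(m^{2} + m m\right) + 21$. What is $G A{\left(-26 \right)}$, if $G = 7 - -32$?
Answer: $53547$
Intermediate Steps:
$A{\left(m \right)} = 21 + 2 m^{2}$ ($A{\left(m \right)} = \left(m^{2} + m^{2}\right) + 21 = 2 m^{2} + 21 = 21 + 2 m^{2}$)
$G = 39$ ($G = 7 + 32 = 39$)
$G A{\left(-26 \right)} = 39 \left(21 + 2 \left(-26\right)^{2}\right) = 39 \left(21 + 2 \cdot 676\right) = 39 \left(21 + 1352\right) = 39 \cdot 1373 = 53547$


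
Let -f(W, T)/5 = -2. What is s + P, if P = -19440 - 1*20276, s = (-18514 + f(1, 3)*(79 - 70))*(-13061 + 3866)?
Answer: 169368964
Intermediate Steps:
f(W, T) = 10 (f(W, T) = -5*(-2) = 10)
s = 169408680 (s = (-18514 + 10*(79 - 70))*(-13061 + 3866) = (-18514 + 10*9)*(-9195) = (-18514 + 90)*(-9195) = -18424*(-9195) = 169408680)
P = -39716 (P = -19440 - 20276 = -39716)
s + P = 169408680 - 39716 = 169368964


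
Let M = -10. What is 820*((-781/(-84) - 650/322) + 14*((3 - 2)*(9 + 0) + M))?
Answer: -380275/69 ≈ -5511.2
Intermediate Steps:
820*((-781/(-84) - 650/322) + 14*((3 - 2)*(9 + 0) + M)) = 820*((-781/(-84) - 650/322) + 14*((3 - 2)*(9 + 0) - 10)) = 820*((-781*(-1/84) - 650*1/322) + 14*(1*9 - 10)) = 820*((781/84 - 325/161) + 14*(9 - 10)) = 820*(2009/276 + 14*(-1)) = 820*(2009/276 - 14) = 820*(-1855/276) = -380275/69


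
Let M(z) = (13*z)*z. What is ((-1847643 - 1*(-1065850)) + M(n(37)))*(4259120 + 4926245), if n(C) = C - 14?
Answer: -7117886304340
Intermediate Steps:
n(C) = -14 + C
M(z) = 13*z²
((-1847643 - 1*(-1065850)) + M(n(37)))*(4259120 + 4926245) = ((-1847643 - 1*(-1065850)) + 13*(-14 + 37)²)*(4259120 + 4926245) = ((-1847643 + 1065850) + 13*23²)*9185365 = (-781793 + 13*529)*9185365 = (-781793 + 6877)*9185365 = -774916*9185365 = -7117886304340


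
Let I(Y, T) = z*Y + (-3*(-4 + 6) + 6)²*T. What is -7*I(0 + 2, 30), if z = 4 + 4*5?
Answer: -336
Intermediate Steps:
z = 24 (z = 4 + 20 = 24)
I(Y, T) = 24*Y (I(Y, T) = 24*Y + (-3*(-4 + 6) + 6)²*T = 24*Y + (-3*2 + 6)²*T = 24*Y + (-6 + 6)²*T = 24*Y + 0²*T = 24*Y + 0*T = 24*Y + 0 = 24*Y)
-7*I(0 + 2, 30) = -168*(0 + 2) = -168*2 = -7*48 = -336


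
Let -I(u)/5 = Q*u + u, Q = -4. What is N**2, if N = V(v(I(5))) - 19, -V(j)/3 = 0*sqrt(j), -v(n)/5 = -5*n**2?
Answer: 361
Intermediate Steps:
I(u) = 15*u (I(u) = -5*(-4*u + u) = -(-15)*u = 15*u)
v(n) = 25*n**2 (v(n) = -(-25)*n**2 = 25*n**2)
V(j) = 0 (V(j) = -0*sqrt(j) = -3*0 = 0)
N = -19 (N = 0 - 19 = -19)
N**2 = (-19)**2 = 361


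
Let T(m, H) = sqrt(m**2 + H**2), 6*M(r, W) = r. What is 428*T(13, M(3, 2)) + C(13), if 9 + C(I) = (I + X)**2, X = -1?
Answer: 135 + 214*sqrt(677) ≈ 5703.1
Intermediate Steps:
M(r, W) = r/6
C(I) = -9 + (-1 + I)**2 (C(I) = -9 + (I - 1)**2 = -9 + (-1 + I)**2)
T(m, H) = sqrt(H**2 + m**2)
428*T(13, M(3, 2)) + C(13) = 428*sqrt(((1/6)*3)**2 + 13**2) + (-9 + (-1 + 13)**2) = 428*sqrt((1/2)**2 + 169) + (-9 + 12**2) = 428*sqrt(1/4 + 169) + (-9 + 144) = 428*sqrt(677/4) + 135 = 428*(sqrt(677)/2) + 135 = 214*sqrt(677) + 135 = 135 + 214*sqrt(677)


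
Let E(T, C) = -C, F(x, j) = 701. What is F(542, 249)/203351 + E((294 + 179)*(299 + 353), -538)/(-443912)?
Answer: 100889737/45134974556 ≈ 0.0022353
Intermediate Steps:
F(542, 249)/203351 + E((294 + 179)*(299 + 353), -538)/(-443912) = 701/203351 - 1*(-538)/(-443912) = 701*(1/203351) + 538*(-1/443912) = 701/203351 - 269/221956 = 100889737/45134974556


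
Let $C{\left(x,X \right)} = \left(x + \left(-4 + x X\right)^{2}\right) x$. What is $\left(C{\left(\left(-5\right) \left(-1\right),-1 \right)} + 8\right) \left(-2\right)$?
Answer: $-876$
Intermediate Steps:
$C{\left(x,X \right)} = x \left(x + \left(-4 + X x\right)^{2}\right)$ ($C{\left(x,X \right)} = \left(x + \left(-4 + X x\right)^{2}\right) x = x \left(x + \left(-4 + X x\right)^{2}\right)$)
$\left(C{\left(\left(-5\right) \left(-1\right),-1 \right)} + 8\right) \left(-2\right) = \left(\left(-5\right) \left(-1\right) \left(\left(-5\right) \left(-1\right) + \left(-4 - \left(-5\right) \left(-1\right)\right)^{2}\right) + 8\right) \left(-2\right) = \left(5 \left(5 + \left(-4 - 5\right)^{2}\right) + 8\right) \left(-2\right) = \left(5 \left(5 + \left(-9\right)^{2}\right) + 8\right) \left(-2\right) = \left(5 \left(5 + 81\right) + 8\right) \left(-2\right) = \left(5 \cdot 86 + 8\right) \left(-2\right) = \left(430 + 8\right) \left(-2\right) = 438 \left(-2\right) = -876$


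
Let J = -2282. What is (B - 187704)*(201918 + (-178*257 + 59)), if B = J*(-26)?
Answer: -20055685932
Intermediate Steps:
B = 59332 (B = -2282*(-26) = 59332)
(B - 187704)*(201918 + (-178*257 + 59)) = (59332 - 187704)*(201918 + (-178*257 + 59)) = -128372*(201918 + (-45746 + 59)) = -128372*(201918 - 45687) = -128372*156231 = -20055685932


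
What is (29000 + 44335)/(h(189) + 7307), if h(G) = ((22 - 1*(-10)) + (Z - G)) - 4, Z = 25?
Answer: 73335/7171 ≈ 10.227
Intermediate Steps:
h(G) = 53 - G (h(G) = ((22 - 1*(-10)) + (25 - G)) - 4 = ((22 + 10) + (25 - G)) - 4 = (32 + (25 - G)) - 4 = (57 - G) - 4 = 53 - G)
(29000 + 44335)/(h(189) + 7307) = (29000 + 44335)/((53 - 1*189) + 7307) = 73335/((53 - 189) + 7307) = 73335/(-136 + 7307) = 73335/7171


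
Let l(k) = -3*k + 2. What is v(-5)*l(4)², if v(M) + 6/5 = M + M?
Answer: -1120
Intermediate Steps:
l(k) = 2 - 3*k
v(M) = -6/5 + 2*M (v(M) = -6/5 + (M + M) = -6/5 + 2*M)
v(-5)*l(4)² = (-6/5 + 2*(-5))*(2 - 3*4)² = (-6/5 - 10)*(2 - 12)² = -56/5*(-10)² = -56/5*100 = -1120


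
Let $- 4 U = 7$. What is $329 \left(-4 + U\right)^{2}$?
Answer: $\frac{174041}{16} \approx 10878.0$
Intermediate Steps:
$U = - \frac{7}{4}$ ($U = \left(- \frac{1}{4}\right) 7 = - \frac{7}{4} \approx -1.75$)
$329 \left(-4 + U\right)^{2} = 329 \left(-4 - \frac{7}{4}\right)^{2} = 329 \left(- \frac{23}{4}\right)^{2} = 329 \cdot \frac{529}{16} = \frac{174041}{16}$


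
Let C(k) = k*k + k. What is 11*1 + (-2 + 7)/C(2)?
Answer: 71/6 ≈ 11.833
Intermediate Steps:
C(k) = k + k**2 (C(k) = k**2 + k = k + k**2)
11*1 + (-2 + 7)/C(2) = 11*1 + (-2 + 7)/((2*(1 + 2))) = 11 + 5/((2*3)) = 11 + 5/6 = 71/6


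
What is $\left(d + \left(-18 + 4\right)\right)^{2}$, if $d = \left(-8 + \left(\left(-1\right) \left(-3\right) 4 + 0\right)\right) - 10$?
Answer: $400$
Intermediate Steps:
$d = -6$ ($d = \left(-8 + \left(3 \cdot 4 + 0\right)\right) - 10 = \left(-8 + \left(12 + 0\right)\right) - 10 = \left(-8 + 12\right) - 10 = 4 - 10 = -6$)
$\left(d + \left(-18 + 4\right)\right)^{2} = \left(-6 + \left(-18 + 4\right)\right)^{2} = \left(-6 - 14\right)^{2} = \left(-20\right)^{2} = 400$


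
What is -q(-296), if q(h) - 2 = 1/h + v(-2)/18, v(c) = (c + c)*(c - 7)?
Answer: -1183/296 ≈ -3.9966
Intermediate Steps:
v(c) = 2*c*(-7 + c) (v(c) = (2*c)*(-7 + c) = 2*c*(-7 + c))
q(h) = 4 + 1/h (q(h) = 2 + (1/h + (2*(-2)*(-7 - 2))/18) = 2 + (1/h + (2*(-2)*(-9))*(1/18)) = 2 + (1/h + 36*(1/18)) = 2 + (1/h + 2) = 2 + (2 + 1/h) = 4 + 1/h)
-q(-296) = -(4 + 1/(-296)) = -(4 - 1/296) = -1*1183/296 = -1183/296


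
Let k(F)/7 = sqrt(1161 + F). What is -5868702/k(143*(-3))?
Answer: -139731*sqrt(183)/61 ≈ -30988.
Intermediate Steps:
k(F) = 7*sqrt(1161 + F)
-5868702/k(143*(-3)) = -5868702*1/(7*sqrt(1161 + 143*(-3))) = -5868702*1/(7*sqrt(1161 - 429)) = -5868702*sqrt(183)/2562 = -139731*sqrt(183)/61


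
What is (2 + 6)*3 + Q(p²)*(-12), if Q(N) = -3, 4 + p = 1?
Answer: 60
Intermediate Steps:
p = -3 (p = -4 + 1 = -3)
(2 + 6)*3 + Q(p²)*(-12) = (2 + 6)*3 - 3*(-12) = 8*3 + 36 = 24 + 36 = 60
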